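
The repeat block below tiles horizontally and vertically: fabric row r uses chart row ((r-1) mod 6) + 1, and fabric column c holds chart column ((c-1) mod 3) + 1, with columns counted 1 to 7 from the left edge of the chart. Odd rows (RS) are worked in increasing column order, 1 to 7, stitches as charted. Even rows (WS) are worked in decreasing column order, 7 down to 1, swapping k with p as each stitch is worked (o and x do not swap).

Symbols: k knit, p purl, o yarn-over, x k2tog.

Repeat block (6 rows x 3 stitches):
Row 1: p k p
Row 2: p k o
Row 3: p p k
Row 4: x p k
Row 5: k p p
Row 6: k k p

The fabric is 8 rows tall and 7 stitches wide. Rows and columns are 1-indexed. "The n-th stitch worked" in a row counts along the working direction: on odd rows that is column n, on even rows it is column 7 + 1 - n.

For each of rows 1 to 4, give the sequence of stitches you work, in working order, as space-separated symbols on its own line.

Row 1: chart row 1, RS - tile across columns 1-7 and work as-is.
Row 2: chart row 2, WS - tiled (columns 1-7): p k o p k o p; work from column 7 back to 1 with k<->p swapped.
Row 3: chart row 3, RS - tile across columns 1-7 and work as-is.
Row 4: chart row 4, WS - tiled (columns 1-7): x p k x p k x; work from column 7 back to 1 with k<->p swapped.

Result:
p k p p k p p
k o p k o p k
p p k p p k p
x p k x p k x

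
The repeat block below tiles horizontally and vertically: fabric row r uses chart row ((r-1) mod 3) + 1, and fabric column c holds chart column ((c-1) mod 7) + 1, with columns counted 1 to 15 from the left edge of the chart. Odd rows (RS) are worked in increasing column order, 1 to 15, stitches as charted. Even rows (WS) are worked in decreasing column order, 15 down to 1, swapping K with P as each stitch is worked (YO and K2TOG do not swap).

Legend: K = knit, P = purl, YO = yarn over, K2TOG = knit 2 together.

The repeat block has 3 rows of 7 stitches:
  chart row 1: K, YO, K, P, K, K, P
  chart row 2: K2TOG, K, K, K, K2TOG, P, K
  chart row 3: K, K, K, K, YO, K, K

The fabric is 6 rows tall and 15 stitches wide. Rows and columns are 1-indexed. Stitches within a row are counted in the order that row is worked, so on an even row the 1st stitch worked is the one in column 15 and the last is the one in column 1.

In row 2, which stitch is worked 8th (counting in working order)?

Row 2 uses chart row ((2-1) mod 3)+1 = 2. Row 2 is even, so WS.
Chart row 2 tiled across columns 1-15: K2TOG K K K K2TOG P K K2TOG K K K K2TOG P K K2TOG
WS: work from column 15 back to column 1 (reverse the tiled row), swapping K<->P (YO and K2TOG unchanged).
Row 2 as worked: K2TOG P K K2TOG P P P K2TOG P K K2TOG P P P K2TOG
The 8th stitch worked is K2TOG.

== STITCH ==
K2TOG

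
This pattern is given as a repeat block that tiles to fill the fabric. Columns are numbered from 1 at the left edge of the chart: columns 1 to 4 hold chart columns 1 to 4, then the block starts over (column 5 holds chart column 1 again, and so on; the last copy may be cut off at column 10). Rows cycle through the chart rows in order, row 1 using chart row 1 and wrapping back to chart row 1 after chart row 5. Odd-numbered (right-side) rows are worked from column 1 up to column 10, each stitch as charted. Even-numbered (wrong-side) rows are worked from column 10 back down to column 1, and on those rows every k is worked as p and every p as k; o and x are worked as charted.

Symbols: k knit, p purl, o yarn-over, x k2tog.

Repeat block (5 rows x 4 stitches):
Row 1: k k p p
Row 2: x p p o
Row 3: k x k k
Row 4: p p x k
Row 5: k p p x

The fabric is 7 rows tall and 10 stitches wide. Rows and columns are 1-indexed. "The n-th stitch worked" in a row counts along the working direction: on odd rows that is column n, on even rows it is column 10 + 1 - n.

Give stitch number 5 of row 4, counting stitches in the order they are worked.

== STITCH ==
k

Derivation:
Row 4: (4-1) mod 5 = 3, so use chart row 4. Even row -> WS.
Chart row 4 tiled across columns 1-10: p p x k p p x k p p
WS: work from column 10 back to column 1 (reverse the tiled row), swapping k<->p (o and x unchanged).
Row 4 as worked: k k p x k k p x k k
The 5th stitch worked is k.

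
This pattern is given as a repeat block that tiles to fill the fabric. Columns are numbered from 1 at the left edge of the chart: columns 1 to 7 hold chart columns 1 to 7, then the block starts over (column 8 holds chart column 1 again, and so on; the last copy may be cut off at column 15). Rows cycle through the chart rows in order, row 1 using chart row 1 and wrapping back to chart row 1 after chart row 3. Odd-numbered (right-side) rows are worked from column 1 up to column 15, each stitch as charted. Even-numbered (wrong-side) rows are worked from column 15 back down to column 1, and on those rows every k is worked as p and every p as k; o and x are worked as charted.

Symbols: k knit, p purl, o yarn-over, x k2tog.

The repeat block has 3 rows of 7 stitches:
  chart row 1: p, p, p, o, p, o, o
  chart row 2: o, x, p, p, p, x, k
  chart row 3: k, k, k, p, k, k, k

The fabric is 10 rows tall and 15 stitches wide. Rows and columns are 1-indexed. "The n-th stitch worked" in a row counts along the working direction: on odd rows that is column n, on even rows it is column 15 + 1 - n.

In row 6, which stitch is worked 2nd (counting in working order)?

Stitch:
p

Derivation:
Row 6: (6-1) mod 3 = 2, so use chart row 3. Even row -> WS.
Chart row 3 tiled across columns 1-15: k k k p k k k k k k p k k k k
WS row: flip the tiled sequence (start at column 15) and apply k<->p; o and x stay.
Row 6 as worked: p p p p k p p p p p p k p p p
Counting 2 along the worked row gives p.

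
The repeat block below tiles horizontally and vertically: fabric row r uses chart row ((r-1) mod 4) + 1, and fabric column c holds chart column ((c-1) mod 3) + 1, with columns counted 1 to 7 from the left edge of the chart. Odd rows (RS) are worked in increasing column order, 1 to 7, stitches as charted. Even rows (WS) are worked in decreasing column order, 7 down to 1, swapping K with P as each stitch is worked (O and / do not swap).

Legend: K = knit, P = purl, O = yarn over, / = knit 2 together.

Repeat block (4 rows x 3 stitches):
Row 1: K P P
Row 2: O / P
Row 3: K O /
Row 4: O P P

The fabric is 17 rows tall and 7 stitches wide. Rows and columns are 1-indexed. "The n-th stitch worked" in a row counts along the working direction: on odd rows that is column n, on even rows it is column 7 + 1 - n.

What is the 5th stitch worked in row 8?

Stitch:
K

Derivation:
Row 8 uses chart row ((8-1) mod 4)+1 = 4. Row 8 is even, so WS.
Chart row 4 tiled across columns 1-7: O P P O P P O
WS: work from column 7 back to column 1 (reverse the tiled row), swapping K<->P (O and / unchanged).
Row 8 as worked: O K K O K K O
The 5th stitch worked is K.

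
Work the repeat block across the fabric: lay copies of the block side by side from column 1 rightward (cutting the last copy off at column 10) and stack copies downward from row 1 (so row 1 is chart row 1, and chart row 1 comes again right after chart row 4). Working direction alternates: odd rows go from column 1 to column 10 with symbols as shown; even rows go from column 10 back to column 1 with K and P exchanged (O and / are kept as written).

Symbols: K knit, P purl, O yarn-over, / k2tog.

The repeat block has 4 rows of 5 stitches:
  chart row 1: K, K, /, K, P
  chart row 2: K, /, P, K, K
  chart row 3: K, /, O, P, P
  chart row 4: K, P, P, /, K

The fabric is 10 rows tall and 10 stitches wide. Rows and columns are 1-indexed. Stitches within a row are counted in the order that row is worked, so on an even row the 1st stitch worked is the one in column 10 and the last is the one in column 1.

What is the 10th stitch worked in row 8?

Result:
P

Derivation:
Row 8: (8-1) mod 4 = 3, so use chart row 4. Even row -> WS.
Chart row 4 tiled across columns 1-10: K P P / K K P P / K
WS row: flip the tiled sequence (start at column 10) and apply K<->P; O and / stay.
Row 8 as worked: P / K K P P / K K P
The 10th stitch worked is P.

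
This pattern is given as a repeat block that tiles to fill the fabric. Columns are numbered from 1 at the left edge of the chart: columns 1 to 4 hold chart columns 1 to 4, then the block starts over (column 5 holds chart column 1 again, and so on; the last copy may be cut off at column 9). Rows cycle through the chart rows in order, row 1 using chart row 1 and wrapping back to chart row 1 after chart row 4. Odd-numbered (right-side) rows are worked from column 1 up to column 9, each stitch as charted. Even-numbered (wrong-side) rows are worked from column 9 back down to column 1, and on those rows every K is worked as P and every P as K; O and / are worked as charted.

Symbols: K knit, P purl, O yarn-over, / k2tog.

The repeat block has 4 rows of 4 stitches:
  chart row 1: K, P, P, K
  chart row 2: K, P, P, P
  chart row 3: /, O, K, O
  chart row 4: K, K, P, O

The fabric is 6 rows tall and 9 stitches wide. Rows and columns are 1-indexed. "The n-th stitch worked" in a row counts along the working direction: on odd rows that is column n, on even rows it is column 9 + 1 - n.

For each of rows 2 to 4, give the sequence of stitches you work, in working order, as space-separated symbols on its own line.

Row 2: chart row 2, WS - tiled (columns 1-9): K P P P K P P P K; work from column 9 back to 1 with K<->P swapped.
Row 3: chart row 3, RS - tile across columns 1-9 and work as-is.
Row 4: chart row 4, WS - tiled (columns 1-9): K K P O K K P O K; work from column 9 back to 1 with K<->P swapped.

== ROWS AS WORKED ==
P K K K P K K K P
/ O K O / O K O /
P O K P P O K P P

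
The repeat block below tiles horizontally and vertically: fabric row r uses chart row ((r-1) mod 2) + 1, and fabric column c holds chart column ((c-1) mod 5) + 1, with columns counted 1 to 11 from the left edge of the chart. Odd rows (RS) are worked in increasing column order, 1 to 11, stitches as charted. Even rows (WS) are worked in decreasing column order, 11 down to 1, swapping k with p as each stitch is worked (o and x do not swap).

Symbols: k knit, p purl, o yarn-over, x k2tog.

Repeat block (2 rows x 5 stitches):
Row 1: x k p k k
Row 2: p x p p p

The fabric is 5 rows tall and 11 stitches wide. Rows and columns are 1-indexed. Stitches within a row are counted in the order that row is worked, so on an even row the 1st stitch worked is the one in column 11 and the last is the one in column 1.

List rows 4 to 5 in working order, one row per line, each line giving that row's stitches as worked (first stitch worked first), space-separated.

Result:
k k k k x k k k k x k
x k p k k x k p k k x

Derivation:
Row 4: chart row 2, WS - tiled (columns 1-11): p x p p p p x p p p p; work from column 11 back to 1 with k<->p swapped.
Row 5: chart row 1, RS - tile across columns 1-11 and work as-is.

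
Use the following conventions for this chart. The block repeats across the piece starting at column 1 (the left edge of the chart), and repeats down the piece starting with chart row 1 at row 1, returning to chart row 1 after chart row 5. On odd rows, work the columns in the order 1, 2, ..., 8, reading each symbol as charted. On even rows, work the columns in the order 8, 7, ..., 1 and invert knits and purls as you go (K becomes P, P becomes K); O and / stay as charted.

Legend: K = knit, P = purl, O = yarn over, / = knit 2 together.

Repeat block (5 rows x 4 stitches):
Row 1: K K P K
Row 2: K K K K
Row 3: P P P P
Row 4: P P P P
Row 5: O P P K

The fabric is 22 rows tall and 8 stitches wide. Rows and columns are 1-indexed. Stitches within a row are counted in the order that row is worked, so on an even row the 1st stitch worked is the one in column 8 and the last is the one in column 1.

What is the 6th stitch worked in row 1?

Row 1: (1-1) mod 5 = 0, so use chart row 1. Odd row -> RS.
Chart row 1 tiled across columns 1-8: K K P K K K P K
RS: work column 1 to column 8, symbols as charted — the tiled row is the row as worked.
Counting 6 along the worked row gives K.

Stitch:
K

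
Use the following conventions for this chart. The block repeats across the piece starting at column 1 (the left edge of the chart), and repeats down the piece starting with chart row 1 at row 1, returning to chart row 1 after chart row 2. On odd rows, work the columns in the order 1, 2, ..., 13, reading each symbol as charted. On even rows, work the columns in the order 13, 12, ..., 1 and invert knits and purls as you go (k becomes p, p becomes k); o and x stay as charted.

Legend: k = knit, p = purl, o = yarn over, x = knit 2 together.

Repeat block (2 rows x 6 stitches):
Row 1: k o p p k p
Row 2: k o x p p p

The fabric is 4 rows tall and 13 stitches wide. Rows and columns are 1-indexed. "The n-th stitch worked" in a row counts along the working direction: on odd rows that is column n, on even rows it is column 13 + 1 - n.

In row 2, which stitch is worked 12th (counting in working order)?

Result:
o

Derivation:
Row 2 uses chart row ((2-1) mod 2)+1 = 2. Row 2 is even, so WS.
Chart row 2 tiled across columns 1-13: k o x p p p k o x p p p k
WS: work from column 13 back to column 1 (reverse the tiled row), swapping k<->p (o and x unchanged).
Row 2 as worked: p k k k x o p k k k x o p
The 12th stitch worked is o.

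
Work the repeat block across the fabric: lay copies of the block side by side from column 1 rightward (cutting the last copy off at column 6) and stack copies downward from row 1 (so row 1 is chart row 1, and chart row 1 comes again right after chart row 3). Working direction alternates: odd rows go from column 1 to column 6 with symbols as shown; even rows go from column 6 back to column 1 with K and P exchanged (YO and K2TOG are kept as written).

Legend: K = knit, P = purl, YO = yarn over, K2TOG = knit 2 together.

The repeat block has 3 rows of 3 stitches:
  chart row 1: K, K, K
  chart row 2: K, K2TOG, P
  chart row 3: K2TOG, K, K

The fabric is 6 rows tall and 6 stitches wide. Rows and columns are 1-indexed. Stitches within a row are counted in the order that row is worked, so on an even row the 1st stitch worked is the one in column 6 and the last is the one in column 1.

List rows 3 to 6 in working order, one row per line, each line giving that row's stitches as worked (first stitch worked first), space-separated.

Row 3: chart row 3, RS - tile across columns 1-6 and work as-is.
Row 4: chart row 1, WS - tiled (columns 1-6): K K K K K K; work from column 6 back to 1 with K<->P swapped.
Row 5: chart row 2, RS - tile across columns 1-6 and work as-is.
Row 6: chart row 3, WS - tiled (columns 1-6): K2TOG K K K2TOG K K; work from column 6 back to 1 with K<->P swapped.

Result:
K2TOG K K K2TOG K K
P P P P P P
K K2TOG P K K2TOG P
P P K2TOG P P K2TOG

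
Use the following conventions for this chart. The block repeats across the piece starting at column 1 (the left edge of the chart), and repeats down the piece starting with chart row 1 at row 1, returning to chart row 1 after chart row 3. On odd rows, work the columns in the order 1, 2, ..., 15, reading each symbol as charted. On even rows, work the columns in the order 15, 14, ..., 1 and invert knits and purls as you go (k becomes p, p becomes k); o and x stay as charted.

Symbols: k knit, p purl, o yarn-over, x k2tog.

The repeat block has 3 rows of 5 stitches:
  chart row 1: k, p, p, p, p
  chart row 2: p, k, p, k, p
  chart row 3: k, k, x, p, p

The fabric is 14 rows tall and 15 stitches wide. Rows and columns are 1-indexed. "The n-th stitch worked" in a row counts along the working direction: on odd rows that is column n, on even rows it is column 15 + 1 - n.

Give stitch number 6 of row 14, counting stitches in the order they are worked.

Row 14: (14-1) mod 3 = 1, so use chart row 2. Even row -> WS.
Chart row 2 tiled across columns 1-15: p k p k p p k p k p p k p k p
WS row: flip the tiled sequence (start at column 15) and apply k<->p; o and x stay.
Row 14 as worked: k p k p k k p k p k k p k p k
Counting 6 along the worked row gives k.

Result:
k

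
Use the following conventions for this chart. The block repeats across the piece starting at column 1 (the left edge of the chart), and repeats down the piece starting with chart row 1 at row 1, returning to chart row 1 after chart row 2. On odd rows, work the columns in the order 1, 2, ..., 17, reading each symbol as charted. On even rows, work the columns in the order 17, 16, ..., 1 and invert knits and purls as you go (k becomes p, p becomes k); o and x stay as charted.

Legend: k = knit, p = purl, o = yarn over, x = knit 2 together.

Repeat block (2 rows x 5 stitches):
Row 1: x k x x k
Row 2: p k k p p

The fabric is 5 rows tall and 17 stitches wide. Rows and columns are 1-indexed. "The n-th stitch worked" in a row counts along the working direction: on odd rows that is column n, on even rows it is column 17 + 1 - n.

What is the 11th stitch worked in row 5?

Row 5: (5-1) mod 2 = 0, so use chart row 1. Odd row -> RS.
Chart row 1 tiled across columns 1-17: x k x x k x k x x k x k x x k x k
RS: work column 1 to column 17, symbols as charted — the tiled row is the row as worked.
Stitch 11 in working order -> x

Stitch:
x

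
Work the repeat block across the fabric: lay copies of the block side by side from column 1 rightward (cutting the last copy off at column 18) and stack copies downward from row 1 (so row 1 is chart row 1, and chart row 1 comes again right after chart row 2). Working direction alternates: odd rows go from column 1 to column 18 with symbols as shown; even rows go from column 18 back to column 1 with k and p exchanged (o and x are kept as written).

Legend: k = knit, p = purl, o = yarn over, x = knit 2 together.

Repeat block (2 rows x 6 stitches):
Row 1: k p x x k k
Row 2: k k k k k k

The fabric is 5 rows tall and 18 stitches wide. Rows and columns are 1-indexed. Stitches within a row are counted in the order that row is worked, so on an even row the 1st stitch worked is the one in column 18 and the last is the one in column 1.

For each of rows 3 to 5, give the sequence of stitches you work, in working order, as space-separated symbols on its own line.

Result:
k p x x k k k p x x k k k p x x k k
p p p p p p p p p p p p p p p p p p
k p x x k k k p x x k k k p x x k k

Derivation:
Row 3: chart row 1, RS - tile across columns 1-18 and work as-is.
Row 4: chart row 2, WS - tiled (columns 1-18): k k k k k k k k k k k k k k k k k k; work from column 18 back to 1 with k<->p swapped.
Row 5: chart row 1, RS - tile across columns 1-18 and work as-is.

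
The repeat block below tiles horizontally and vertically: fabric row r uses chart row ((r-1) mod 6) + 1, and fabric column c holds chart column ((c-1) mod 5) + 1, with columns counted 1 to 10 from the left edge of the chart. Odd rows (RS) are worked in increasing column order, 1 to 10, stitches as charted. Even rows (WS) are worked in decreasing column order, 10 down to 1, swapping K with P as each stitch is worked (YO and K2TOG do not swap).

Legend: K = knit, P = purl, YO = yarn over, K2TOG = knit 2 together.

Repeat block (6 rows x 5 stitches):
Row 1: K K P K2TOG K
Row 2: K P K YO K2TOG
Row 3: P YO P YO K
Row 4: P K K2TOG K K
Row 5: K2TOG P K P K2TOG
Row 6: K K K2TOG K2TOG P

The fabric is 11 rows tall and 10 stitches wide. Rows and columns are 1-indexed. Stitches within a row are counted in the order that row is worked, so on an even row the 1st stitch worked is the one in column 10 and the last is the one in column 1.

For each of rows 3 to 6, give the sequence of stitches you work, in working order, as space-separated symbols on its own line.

== ROWS AS WORKED ==
P YO P YO K P YO P YO K
P P K2TOG P K P P K2TOG P K
K2TOG P K P K2TOG K2TOG P K P K2TOG
K K2TOG K2TOG P P K K2TOG K2TOG P P

Derivation:
Row 3: chart row 3, RS - tile across columns 1-10 and work as-is.
Row 4: chart row 4, WS - tiled (columns 1-10): P K K2TOG K K P K K2TOG K K; work from column 10 back to 1 with K<->P swapped.
Row 5: chart row 5, RS - tile across columns 1-10 and work as-is.
Row 6: chart row 6, WS - tiled (columns 1-10): K K K2TOG K2TOG P K K K2TOG K2TOG P; work from column 10 back to 1 with K<->P swapped.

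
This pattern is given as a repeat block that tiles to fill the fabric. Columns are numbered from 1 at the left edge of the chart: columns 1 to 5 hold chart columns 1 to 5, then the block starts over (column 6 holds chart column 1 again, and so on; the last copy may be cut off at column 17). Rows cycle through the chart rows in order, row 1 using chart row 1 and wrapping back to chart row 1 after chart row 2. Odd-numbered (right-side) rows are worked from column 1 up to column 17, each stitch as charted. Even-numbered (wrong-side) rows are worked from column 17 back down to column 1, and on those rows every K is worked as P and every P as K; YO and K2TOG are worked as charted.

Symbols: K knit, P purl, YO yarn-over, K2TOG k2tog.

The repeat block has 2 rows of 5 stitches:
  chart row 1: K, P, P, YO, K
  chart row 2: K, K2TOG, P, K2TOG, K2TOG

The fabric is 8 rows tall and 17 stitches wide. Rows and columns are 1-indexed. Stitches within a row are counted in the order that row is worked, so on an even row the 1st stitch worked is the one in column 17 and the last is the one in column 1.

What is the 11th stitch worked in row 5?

For row 5: chart row = ((5-1) mod 2) + 1 = 1; this is a RS (odd) row.
Chart row 1 tiled across columns 1-17: K P P YO K K P P YO K K P P YO K K P
RS: work column 1 to column 17, symbols as charted — the tiled row is the row as worked.
Stitch 11 in working order -> K

== STITCH ==
K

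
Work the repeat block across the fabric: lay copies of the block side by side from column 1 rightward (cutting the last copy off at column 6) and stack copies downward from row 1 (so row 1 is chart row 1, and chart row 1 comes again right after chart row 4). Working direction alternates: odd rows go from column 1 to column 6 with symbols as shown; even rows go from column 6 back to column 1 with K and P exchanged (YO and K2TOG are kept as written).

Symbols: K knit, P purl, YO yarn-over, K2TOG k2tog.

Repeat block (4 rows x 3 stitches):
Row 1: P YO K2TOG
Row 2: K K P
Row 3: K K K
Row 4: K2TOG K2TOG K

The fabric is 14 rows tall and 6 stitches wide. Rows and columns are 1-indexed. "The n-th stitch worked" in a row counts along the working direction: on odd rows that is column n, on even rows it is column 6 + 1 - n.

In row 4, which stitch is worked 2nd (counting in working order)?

Row 4 uses chart row ((4-1) mod 4)+1 = 4. Row 4 is even, so WS.
Chart row 4 tiled across columns 1-6: K2TOG K2TOG K K2TOG K2TOG K
Wrong side: read the tiled row from column 6 down to 1 and exchange K with P (leave YO, K2TOG).
Row 4 as worked: P K2TOG K2TOG P K2TOG K2TOG
The 2nd stitch worked is K2TOG.

Result:
K2TOG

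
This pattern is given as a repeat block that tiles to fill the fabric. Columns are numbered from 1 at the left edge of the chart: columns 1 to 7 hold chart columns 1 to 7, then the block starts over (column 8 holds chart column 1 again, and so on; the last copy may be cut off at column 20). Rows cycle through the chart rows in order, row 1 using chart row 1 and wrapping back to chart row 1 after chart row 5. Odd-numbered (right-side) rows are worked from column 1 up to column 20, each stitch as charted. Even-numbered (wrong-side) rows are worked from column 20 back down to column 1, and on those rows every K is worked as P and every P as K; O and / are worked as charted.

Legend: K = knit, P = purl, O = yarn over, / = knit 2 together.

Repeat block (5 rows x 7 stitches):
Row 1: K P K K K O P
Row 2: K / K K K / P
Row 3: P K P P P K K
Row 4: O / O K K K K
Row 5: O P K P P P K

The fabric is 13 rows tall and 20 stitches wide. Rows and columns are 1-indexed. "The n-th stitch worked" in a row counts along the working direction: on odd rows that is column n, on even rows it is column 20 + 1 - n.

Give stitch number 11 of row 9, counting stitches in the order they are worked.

For row 9: chart row = ((9-1) mod 5) + 1 = 4; this is a RS (odd) row.
Chart row 4 tiled across columns 1-20: O / O K K K K O / O K K K K O / O K K K
RS: work column 1 to column 20, symbols as charted — the tiled row is the row as worked.
Stitch 11 in working order -> K

== STITCH ==
K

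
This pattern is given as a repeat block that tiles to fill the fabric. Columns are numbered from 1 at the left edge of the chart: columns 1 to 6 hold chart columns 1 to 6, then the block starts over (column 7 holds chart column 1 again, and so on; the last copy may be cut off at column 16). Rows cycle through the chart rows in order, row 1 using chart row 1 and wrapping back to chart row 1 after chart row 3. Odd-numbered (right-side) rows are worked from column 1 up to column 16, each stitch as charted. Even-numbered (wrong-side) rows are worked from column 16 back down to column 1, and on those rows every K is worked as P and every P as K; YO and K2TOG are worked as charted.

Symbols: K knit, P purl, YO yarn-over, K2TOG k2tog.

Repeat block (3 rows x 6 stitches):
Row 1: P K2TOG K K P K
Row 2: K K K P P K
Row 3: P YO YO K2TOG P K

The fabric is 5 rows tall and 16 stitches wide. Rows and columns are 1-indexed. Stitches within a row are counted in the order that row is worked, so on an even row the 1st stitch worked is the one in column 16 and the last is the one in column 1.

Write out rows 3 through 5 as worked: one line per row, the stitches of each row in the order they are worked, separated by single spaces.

Row 3: chart row 3, RS - tile across columns 1-16 and work as-is.
Row 4: chart row 1, WS - tiled (columns 1-16): P K2TOG K K P K P K2TOG K K P K P K2TOG K K; work from column 16 back to 1 with K<->P swapped.
Row 5: chart row 2, RS - tile across columns 1-16 and work as-is.

== ROWS AS WORKED ==
P YO YO K2TOG P K P YO YO K2TOG P K P YO YO K2TOG
P P K2TOG K P K P P K2TOG K P K P P K2TOG K
K K K P P K K K K P P K K K K P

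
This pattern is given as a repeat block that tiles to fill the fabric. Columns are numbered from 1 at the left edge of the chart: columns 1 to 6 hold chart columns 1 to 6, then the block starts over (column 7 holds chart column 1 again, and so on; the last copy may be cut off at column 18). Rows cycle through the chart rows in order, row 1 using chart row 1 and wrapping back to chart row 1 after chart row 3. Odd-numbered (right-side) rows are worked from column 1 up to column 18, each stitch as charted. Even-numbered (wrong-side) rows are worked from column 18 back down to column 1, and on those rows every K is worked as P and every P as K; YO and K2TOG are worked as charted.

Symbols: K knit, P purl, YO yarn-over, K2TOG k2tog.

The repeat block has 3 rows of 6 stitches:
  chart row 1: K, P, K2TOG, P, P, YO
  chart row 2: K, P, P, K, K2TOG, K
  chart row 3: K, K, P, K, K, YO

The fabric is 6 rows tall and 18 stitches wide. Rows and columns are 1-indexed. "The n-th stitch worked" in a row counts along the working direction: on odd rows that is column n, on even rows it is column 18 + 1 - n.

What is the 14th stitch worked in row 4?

Row 4 uses chart row ((4-1) mod 3)+1 = 1. Row 4 is even, so WS.
Chart row 1 tiled across columns 1-18: K P K2TOG P P YO K P K2TOG P P YO K P K2TOG P P YO
WS: work from column 18 back to column 1 (reverse the tiled row), swapping K<->P (YO and K2TOG unchanged).
Row 4 as worked: YO K K K2TOG K P YO K K K2TOG K P YO K K K2TOG K P
Stitch 14 in working order -> K

== STITCH ==
K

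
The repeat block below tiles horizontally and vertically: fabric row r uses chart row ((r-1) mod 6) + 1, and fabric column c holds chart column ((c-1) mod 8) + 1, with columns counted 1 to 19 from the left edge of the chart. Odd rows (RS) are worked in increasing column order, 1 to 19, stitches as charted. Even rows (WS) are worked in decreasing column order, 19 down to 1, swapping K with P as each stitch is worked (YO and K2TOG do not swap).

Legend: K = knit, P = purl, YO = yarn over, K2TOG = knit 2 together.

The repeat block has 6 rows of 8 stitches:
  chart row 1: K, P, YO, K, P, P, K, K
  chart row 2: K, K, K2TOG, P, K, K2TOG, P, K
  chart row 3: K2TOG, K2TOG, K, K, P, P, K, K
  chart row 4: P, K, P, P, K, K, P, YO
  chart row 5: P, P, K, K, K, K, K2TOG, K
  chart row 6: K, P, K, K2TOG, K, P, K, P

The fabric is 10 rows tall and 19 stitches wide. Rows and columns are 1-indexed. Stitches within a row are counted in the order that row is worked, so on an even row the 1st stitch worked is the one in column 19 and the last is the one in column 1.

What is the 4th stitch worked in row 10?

Stitch:
YO

Derivation:
For row 10: chart row = ((10-1) mod 6) + 1 = 4; this is a WS (even) row.
Chart row 4 tiled across columns 1-19: P K P P K K P YO P K P P K K P YO P K P
WS row: flip the tiled sequence (start at column 19) and apply K<->P; YO and K2TOG stay.
Row 10 as worked: K P K YO K P P K K P K YO K P P K K P K
Stitch 4 in working order -> YO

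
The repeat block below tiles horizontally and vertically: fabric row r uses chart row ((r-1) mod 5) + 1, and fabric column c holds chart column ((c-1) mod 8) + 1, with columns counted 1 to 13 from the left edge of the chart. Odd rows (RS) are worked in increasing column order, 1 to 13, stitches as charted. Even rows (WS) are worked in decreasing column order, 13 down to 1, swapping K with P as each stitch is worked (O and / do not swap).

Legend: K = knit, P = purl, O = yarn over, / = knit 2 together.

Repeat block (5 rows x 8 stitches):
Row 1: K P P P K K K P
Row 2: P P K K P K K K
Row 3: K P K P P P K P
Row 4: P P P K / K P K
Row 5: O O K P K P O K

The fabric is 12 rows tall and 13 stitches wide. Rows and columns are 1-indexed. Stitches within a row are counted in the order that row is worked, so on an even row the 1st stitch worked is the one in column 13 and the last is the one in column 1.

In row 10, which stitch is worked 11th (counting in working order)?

Stitch:
P

Derivation:
For row 10: chart row = ((10-1) mod 5) + 1 = 5; this is a WS (even) row.
Chart row 5 tiled across columns 1-13: O O K P K P O K O O K P K
Wrong side: read the tiled row from column 13 down to 1 and exchange K with P (leave O, /).
Row 10 as worked: P K P O O P O K P K P O O
Stitch 11 in working order -> P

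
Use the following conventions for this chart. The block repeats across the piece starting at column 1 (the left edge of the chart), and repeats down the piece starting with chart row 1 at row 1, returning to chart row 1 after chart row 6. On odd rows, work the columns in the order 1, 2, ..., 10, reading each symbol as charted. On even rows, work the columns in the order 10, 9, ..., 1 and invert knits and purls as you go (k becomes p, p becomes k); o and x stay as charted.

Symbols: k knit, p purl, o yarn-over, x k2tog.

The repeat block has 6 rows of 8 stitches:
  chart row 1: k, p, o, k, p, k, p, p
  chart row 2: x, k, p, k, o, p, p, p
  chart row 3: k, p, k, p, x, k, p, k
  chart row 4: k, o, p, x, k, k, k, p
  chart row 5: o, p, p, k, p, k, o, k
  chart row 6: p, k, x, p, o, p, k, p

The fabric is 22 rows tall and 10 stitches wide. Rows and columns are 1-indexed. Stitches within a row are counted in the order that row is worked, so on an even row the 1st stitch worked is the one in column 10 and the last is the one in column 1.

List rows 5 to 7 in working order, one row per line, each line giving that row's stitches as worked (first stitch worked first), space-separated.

Result:
o p p k p k o k o p
p k k p k o k x p k
k p o k p k p p k p

Derivation:
Row 5: chart row 5, RS - tile across columns 1-10 and work as-is.
Row 6: chart row 6, WS - tiled (columns 1-10): p k x p o p k p p k; work from column 10 back to 1 with k<->p swapped.
Row 7: chart row 1, RS - tile across columns 1-10 and work as-is.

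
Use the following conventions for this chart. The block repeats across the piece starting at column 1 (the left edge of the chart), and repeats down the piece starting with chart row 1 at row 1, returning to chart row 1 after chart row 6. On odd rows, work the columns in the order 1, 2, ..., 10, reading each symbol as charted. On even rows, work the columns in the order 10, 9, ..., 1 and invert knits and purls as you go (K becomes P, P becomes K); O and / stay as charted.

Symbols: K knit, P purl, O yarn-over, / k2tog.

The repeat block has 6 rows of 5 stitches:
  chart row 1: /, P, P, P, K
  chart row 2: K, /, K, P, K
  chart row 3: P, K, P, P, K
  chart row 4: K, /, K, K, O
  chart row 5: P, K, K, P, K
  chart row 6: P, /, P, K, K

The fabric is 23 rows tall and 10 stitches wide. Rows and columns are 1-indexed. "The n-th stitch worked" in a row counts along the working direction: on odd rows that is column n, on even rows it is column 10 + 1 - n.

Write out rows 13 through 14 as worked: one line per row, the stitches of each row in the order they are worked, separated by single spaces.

Row 13: chart row 1, RS - tile across columns 1-10 and work as-is.
Row 14: chart row 2, WS - tiled (columns 1-10): K / K P K K / K P K; work from column 10 back to 1 with K<->P swapped.

== ROWS AS WORKED ==
/ P P P K / P P P K
P K P / P P K P / P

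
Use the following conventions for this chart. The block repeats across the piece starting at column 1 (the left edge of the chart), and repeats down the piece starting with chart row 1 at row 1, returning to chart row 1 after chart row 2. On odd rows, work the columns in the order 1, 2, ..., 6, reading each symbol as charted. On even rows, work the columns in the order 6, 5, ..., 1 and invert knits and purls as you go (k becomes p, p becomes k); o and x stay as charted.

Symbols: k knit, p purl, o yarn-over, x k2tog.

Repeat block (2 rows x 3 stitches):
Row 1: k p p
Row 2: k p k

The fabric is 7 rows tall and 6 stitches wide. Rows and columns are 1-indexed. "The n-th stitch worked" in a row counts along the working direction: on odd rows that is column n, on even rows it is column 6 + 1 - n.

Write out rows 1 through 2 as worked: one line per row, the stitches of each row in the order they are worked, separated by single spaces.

Rows as worked:
k p p k p p
p k p p k p

Derivation:
Row 1: chart row 1, RS - tile across columns 1-6 and work as-is.
Row 2: chart row 2, WS - tiled (columns 1-6): k p k k p k; work from column 6 back to 1 with k<->p swapped.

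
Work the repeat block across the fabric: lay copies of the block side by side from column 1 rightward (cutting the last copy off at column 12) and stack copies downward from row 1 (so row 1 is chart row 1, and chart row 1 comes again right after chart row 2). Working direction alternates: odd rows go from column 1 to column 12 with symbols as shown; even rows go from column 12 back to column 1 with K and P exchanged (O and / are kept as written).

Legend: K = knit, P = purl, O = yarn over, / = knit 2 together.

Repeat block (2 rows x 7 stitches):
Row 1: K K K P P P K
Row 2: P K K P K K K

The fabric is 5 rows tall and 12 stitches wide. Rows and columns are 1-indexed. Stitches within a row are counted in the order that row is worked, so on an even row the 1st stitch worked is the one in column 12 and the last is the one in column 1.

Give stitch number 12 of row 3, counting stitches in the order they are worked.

== STITCH ==
P

Derivation:
Row 3 uses chart row ((3-1) mod 2)+1 = 1. Row 3 is odd, so RS.
Chart row 1 tiled across columns 1-12: K K K P P P K K K K P P
Right side: take the tiled row as-is (worked left to right from column 1).
Stitch 12 in working order -> P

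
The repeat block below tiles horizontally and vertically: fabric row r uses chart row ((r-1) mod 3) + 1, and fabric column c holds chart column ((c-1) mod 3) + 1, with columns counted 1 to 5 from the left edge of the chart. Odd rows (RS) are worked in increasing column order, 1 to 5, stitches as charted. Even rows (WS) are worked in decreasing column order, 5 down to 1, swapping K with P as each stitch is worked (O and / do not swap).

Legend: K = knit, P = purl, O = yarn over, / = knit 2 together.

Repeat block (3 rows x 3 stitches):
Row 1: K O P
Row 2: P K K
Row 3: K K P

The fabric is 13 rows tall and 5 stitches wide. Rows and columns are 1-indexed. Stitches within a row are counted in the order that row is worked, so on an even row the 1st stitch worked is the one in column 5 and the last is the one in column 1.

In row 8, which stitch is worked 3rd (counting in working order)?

For row 8: chart row = ((8-1) mod 3) + 1 = 2; this is a WS (even) row.
Chart row 2 tiled across columns 1-5: P K K P K
WS: work from column 5 back to column 1 (reverse the tiled row), swapping K<->P (O and / unchanged).
Row 8 as worked: P K P P K
Counting 3 along the worked row gives P.

Stitch:
P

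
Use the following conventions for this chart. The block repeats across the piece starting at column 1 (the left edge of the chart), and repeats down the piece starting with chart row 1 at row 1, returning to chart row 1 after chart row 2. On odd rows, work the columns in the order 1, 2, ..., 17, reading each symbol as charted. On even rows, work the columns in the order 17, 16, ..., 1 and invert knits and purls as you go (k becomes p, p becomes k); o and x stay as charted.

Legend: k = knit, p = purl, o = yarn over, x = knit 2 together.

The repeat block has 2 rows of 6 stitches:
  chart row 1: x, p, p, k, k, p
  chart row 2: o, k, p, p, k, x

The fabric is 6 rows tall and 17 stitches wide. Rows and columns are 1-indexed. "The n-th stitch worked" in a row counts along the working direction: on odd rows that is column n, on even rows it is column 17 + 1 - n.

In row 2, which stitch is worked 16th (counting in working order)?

Stitch:
p

Derivation:
Row 2 uses chart row ((2-1) mod 2)+1 = 2. Row 2 is even, so WS.
Chart row 2 tiled across columns 1-17: o k p p k x o k p p k x o k p p k
WS row: flip the tiled sequence (start at column 17) and apply k<->p; o and x stay.
Row 2 as worked: p k k p o x p k k p o x p k k p o
The 16th stitch worked is p.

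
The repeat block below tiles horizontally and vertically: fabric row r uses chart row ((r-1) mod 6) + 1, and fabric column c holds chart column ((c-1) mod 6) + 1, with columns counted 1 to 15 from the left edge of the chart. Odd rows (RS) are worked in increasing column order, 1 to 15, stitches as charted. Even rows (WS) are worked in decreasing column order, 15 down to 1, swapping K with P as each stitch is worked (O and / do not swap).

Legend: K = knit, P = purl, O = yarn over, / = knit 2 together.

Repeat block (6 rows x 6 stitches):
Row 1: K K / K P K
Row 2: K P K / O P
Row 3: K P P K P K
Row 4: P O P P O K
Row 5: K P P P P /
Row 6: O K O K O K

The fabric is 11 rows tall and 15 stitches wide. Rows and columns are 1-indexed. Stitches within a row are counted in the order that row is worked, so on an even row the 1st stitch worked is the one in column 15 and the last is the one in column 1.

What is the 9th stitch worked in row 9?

Stitch:
P

Derivation:
Row 9 uses chart row ((9-1) mod 6)+1 = 3. Row 9 is odd, so RS.
Chart row 3 tiled across columns 1-15: K P P K P K K P P K P K K P P
RS: work column 1 to column 15, symbols as charted — the tiled row is the row as worked.
Counting 9 along the worked row gives P.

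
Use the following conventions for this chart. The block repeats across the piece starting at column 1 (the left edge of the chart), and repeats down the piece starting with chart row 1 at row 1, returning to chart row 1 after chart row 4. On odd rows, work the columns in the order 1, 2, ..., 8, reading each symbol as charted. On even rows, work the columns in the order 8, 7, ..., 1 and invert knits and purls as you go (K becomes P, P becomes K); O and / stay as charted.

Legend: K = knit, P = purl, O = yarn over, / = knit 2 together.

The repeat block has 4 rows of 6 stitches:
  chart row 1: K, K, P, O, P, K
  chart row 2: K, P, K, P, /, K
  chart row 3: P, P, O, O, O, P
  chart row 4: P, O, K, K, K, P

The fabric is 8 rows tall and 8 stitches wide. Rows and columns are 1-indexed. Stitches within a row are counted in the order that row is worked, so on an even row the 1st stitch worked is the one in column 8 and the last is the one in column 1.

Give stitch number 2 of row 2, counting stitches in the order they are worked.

For row 2: chart row = ((2-1) mod 4) + 1 = 2; this is a WS (even) row.
Chart row 2 tiled across columns 1-8: K P K P / K K P
Wrong side: read the tiled row from column 8 down to 1 and exchange K with P (leave O, /).
Row 2 as worked: K P P / K P K P
Stitch 2 in working order -> P

Result:
P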